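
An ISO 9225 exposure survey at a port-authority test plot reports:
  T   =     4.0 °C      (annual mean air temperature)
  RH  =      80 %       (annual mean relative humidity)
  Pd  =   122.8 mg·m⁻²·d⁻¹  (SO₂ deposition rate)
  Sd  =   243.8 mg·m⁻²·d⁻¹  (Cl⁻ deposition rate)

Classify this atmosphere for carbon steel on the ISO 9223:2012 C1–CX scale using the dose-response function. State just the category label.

carbon steel: T≤10 °C ⇒ hinge +0.150·(4.0−10) = -0.9000
  Pd branch = 1.77·Pd^0.52·e^(0.02·RH+f) = 43.49 μm/a
  Cl⁻ term: 0.102·243.8^0.62·exp(0.033·80+0.04·4.0) = 50.65
  sum: 43.49 + 50.65 → r_corr = 94.14 μm/a
Category bounds: 80…200 μm/a bracket r_corr ⇒ C5

C5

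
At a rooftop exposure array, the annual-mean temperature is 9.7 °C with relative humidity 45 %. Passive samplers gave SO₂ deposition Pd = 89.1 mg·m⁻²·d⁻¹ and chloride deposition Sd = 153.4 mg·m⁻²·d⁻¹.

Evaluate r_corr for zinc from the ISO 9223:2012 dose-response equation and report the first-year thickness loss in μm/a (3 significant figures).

zinc: f(T) = +0.038·(T−10) [T≤10 °C] = -0.0114
  Pd branch = 0.0129·Pd^0.44·e^(0.046·RH+f) = 0.7287 μm/a
  Sd branch = 0.0175·Sd^0.57·e^(0.008·RH+0.085·T) = 1.008 μm/a
  r_corr = 0.7287 + 1.008 = 1.737 μm/a

r_corr = 1.74 μm/a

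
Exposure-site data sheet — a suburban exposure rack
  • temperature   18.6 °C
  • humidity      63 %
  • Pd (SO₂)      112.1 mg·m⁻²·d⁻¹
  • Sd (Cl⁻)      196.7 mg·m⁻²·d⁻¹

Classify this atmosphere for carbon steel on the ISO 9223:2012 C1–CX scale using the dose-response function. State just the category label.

carbon steel: temperature factor f = -0.054·(8.6) = -0.4644
  sulphur-dioxide contribution → 45.63 μm/a
  chloride contribution → 45.37 μm/a
  total first-year rate 91 μm/a
ISO 9223 Table 2 (carbon steel): 80 < 91 ≤ 200 μm/a ⇒ C5

C5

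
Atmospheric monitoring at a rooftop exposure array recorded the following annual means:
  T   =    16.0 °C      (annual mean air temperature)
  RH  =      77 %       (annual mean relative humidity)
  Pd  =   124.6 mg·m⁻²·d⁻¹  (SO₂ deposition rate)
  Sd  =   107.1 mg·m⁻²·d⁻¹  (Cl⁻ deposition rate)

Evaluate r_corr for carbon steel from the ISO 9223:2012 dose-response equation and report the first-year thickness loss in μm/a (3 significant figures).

carbon steel: f(T) = -0.054·(T−10) [T>10 °C] = -0.3240
  SO₂ term: 1.77·124.6^0.52·exp(0.02·77-0.3240) = 73.41
  Sd branch = 0.102·Sd^0.62·e^(0.033·RH+0.04·T) = 44.52 μm/a
  sum: 73.41 + 44.52 → r_corr = 117.9 μm/a

r_corr = 118 μm/a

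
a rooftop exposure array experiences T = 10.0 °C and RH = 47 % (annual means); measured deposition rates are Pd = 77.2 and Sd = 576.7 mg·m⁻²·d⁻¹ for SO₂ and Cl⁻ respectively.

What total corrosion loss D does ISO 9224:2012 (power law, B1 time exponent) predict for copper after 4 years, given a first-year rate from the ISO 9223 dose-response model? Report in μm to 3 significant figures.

D(4) = 1.94 μm

copper: temperature factor f = +0.126·(0.0) = +0.0000
  Pd branch = 0.0053·Pd^0.26·e^(0.059·RH+f) = 0.2626 μm/a
  Sd branch = 0.01025·Sd^0.27·e^(0.036·RH+0.049·T) = 0.5056 μm/a
  r_corr = 0.2626 + 0.5056 = 0.7682 μm/a
Long-term exponent b (ISO 9224 Table 2, B1) = 0.667
  D(4) = 0.7682 × 4^0.667 = 0.7682 × 2.521 = 1.937 μm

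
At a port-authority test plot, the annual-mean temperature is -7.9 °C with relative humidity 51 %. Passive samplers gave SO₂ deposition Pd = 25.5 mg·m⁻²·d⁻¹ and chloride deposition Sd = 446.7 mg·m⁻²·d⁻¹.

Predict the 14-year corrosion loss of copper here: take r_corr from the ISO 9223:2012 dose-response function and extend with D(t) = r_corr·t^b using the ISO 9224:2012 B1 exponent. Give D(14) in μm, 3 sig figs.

copper: T≤10 °C ⇒ hinge +0.126·(-7.9−10) = -2.2554
  sulphur-dioxide contribution → 0.02614 μm/a
  chloride contribution → 0.2267 μm/a
  total first-year rate 0.2529 μm/a
Long-term exponent b (ISO 9224 Table 2, B1) = 0.667
  D(14) = 0.2529 × 14^0.667 = 0.2529 × 5.814 = 1.47 μm

D(14) = 1.47 μm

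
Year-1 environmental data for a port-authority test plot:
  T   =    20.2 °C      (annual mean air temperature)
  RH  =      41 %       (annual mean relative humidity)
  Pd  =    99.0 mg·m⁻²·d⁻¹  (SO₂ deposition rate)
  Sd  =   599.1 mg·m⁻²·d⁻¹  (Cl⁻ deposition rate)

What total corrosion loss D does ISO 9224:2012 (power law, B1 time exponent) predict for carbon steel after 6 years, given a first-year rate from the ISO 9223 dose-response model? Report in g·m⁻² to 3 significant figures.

carbon steel: T>10 °C ⇒ hinge -0.054·(20.2−10) = -0.5508
  SO₂ term: 1.77·99.0^0.52·exp(0.02·41-0.5508) = 25.27
  Sd branch = 0.102·Sd^0.62·e^(0.033·RH+0.04·T) = 46.68 μm/a
  sum: 25.27 + 46.68 → r_corr = 71.95 μm/a
Power-law: D(6) = r_corr · 6^0.523
  D(6) = 71.95 × 6^0.523 = 71.95 × 2.553 = 183.7 μm
  Mass loss = 183.7 μm × 7.85 g/cm³ = 1442 g·m⁻²

D(6) = 1.44e+03 g·m⁻²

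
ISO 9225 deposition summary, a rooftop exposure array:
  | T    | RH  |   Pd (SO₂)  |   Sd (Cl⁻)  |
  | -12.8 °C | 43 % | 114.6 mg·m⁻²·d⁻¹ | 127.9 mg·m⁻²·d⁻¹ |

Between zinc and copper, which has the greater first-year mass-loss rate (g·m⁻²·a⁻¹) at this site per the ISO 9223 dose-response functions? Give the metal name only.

zinc: temperature factor f = +0.038·(-22.8) = -0.8664
  SO₂ term: 0.0129·114.6^0.44·exp(0.046·43-0.8664) = 0.3158
  Sd branch = 0.0175·Sd^0.57·e^(0.008·RH+0.085·T) = 0.1321 μm/a
  r_corr = 0.3158 + 0.1321 = 0.4479 μm/a
  mass loss = 0.4479 μm/a × 7.14 g/cm³ = 3.198 g·m⁻²·a⁻¹
copper: T≤10 °C ⇒ hinge +0.126·(-12.8−10) = -2.8728
  SO₂ term: 0.0053·114.6^0.26·exp(0.059·43-2.8728) = 0.013
  Sd branch = 0.01025·Sd^0.27·e^(0.036·RH+0.049·T) = 0.09538 μm/a
  sum: 0.013 + 0.09538 → r_corr = 0.1084 μm/a
  mass loss = 0.1084 μm/a × 8.96 g/cm³ = 0.9711 g·m⁻²·a⁻¹
Ordering by g·m⁻²·a⁻¹: zinc (3.2) > copper (0.971)

zinc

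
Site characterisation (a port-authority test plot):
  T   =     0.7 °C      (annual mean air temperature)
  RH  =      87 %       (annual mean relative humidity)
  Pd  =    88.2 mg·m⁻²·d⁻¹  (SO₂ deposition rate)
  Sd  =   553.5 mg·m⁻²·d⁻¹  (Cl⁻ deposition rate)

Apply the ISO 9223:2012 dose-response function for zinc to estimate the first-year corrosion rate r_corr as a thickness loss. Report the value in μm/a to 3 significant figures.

r_corr = 4.92 μm/a

zinc: temperature factor f = +0.038·(-9.3) = -0.3534
  SO₂ term: 0.0129·88.2^0.44·exp(0.046·87-0.3534) = 3.558
  Cl⁻ term: 0.0175·553.5^0.57·exp(0.008·87+0.085·0.7) = 1.364
  r_corr = 3.558 + 1.364 = 4.921 μm/a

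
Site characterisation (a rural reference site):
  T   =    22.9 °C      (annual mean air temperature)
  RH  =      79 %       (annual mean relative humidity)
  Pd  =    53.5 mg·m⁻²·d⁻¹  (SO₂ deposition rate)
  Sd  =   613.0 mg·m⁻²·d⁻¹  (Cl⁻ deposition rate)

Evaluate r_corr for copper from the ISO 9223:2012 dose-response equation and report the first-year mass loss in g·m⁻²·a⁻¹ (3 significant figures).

r_corr = 32.5 g·m⁻²·a⁻¹

copper: temperature factor f = -0.080·(12.9) = -1.0320
  SO₂ term: 0.0053·53.5^0.26·exp(0.059·79-1.0320) = 0.562
  Sd branch = 0.01025·Sd^0.27·e^(0.036·RH+0.049·T) = 3.061 μm/a
  r_corr = 0.562 + 3.061 = 3.622 μm/a
Convert to mass loss: 3.622 μm/a × 8.96 g/cm³ = 32.46 g·m⁻²·a⁻¹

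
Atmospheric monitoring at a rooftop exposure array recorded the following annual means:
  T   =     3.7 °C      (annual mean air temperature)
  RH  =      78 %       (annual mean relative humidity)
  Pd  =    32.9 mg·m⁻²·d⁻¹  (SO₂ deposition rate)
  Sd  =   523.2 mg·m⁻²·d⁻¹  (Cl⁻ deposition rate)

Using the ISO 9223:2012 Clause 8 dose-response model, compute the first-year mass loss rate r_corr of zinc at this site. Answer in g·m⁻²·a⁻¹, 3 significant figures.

r_corr = 23.5 g·m⁻²·a⁻¹

zinc: temperature factor f = +0.038·(-6.3) = -0.2394
  sulphur-dioxide contribution → 1.708 μm/a
  chloride contribution → 1.586 μm/a
  total first-year rate 3.294 μm/a
Convert to mass loss: 3.294 μm/a × 7.14 g/cm³ = 23.52 g·m⁻²·a⁻¹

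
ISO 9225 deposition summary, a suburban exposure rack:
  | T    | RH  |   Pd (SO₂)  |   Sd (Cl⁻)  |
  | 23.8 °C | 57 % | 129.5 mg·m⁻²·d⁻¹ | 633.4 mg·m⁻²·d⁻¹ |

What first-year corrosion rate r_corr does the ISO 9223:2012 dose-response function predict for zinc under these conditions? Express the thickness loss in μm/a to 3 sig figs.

zinc: f(T) = -0.071·(T−10) [T>10 °C] = -0.9798
  SO₂ term: 0.0129·129.5^0.44·exp(0.046·57-0.9798) = 0.5665
  Cl⁻ term: 0.0175·633.4^0.57·exp(0.008·57+0.085·23.8) = 8.253
  sum: 0.5665 + 8.253 → r_corr = 8.819 μm/a

r_corr = 8.82 μm/a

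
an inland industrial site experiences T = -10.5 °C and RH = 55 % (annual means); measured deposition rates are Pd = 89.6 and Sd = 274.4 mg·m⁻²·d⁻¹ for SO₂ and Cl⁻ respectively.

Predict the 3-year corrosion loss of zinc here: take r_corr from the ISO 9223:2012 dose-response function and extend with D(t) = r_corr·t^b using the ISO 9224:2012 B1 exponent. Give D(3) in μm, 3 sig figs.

D(3) = 1.98 μm

zinc: T≤10 °C ⇒ hinge +0.038·(-10.5−10) = -0.7790
  sulphur-dioxide contribution → 0.5371 μm/a
  chloride contribution → 0.2731 μm/a
  ⇒ r_corr(zinc) = 0.8102 μm/a
Power-law: D(3) = r_corr · 3^0.813
  D(3) = 0.8102 × 3^0.813 = 0.8102 × 2.443 = 1.979 μm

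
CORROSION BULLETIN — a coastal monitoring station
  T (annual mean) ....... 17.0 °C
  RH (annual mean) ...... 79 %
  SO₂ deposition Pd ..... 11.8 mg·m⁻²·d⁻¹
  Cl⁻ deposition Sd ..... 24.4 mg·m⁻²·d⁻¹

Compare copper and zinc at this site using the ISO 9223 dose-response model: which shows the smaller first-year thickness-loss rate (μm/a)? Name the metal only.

copper

copper: temperature factor f = -0.080·(7.0) = -0.5600
  SO₂ term: 0.0053·11.8^0.26·exp(0.059·79-0.5600) = 0.6081
  Cl⁻ term: 0.01025·24.4^0.27·exp(0.036·79+0.049·17.0) = 0.9599
  sum: 0.6081 + 0.9599 → r_corr = 1.568 μm/a
zinc: f(T) = -0.071·(T−10) [T>10 °C] = -0.4970
  Pd branch = 0.0129·Pd^0.44·e^(0.046·RH+f) = 0.8802 μm/a
  Cl⁻ term: 0.0175·24.4^0.57·exp(0.008·79+0.085·17.0) = 0.8627
  sum: 0.8802 + 0.8627 → r_corr = 1.743 μm/a
Ordering by μm/a: zinc (1.74) > copper (1.57)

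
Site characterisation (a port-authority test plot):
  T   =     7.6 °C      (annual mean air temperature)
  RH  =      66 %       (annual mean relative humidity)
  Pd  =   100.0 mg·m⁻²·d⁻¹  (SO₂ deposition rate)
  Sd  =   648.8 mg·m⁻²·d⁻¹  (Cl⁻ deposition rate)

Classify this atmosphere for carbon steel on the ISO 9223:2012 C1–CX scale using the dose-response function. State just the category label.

carbon steel: T≤10 °C ⇒ hinge +0.150·(7.6−10) = -0.3600
  sulphur-dioxide contribution → 50.69 μm/a
  chloride contribution → 67.61 μm/a
  total first-year rate 118.3 μm/a
ISO 9223 Table 2 (carbon steel): 80 < 118 ≤ 200 μm/a ⇒ C5

C5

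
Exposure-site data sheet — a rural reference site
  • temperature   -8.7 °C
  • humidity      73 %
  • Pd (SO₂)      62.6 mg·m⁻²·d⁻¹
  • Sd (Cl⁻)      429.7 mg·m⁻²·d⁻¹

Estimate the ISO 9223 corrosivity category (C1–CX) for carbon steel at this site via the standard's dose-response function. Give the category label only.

carbon steel: temperature factor f = +0.150·(-18.7) = -2.8050
  SO₂ term: 1.77·62.6^0.52·exp(0.02·73-2.8050) = 3.963
  Sd branch = 0.102·Sd^0.62·e^(0.033·RH+0.04·T) = 34.38 μm/a
  r_corr = 3.963 + 34.38 = 38.34 μm/a
Category bounds: 25…50 μm/a bracket r_corr ⇒ C3

C3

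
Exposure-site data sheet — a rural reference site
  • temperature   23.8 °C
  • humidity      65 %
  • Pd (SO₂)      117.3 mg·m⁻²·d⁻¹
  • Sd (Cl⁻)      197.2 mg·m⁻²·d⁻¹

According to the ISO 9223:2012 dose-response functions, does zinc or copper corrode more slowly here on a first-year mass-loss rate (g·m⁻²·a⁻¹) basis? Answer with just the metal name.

copper

zinc: T>10 °C ⇒ hinge -0.071·(23.8−10) = -0.9798
  Pd branch = 0.0129·Pd^0.44·e^(0.046·RH+f) = 0.7836 μm/a
  Sd branch = 0.0175·Sd^0.57·e^(0.008·RH+0.085·T) = 4.524 μm/a
  r_corr = 0.7836 + 4.524 = 5.308 μm/a
  mass loss = 5.308 μm/a × 7.14 g/cm³ = 37.9 g·m⁻²·a⁻¹
copper: f(T) = -0.080·(T−10) [T>10 °C] = -1.1040
  SO₂ term: 0.0053·117.3^0.26·exp(0.059·65-1.1040) = 0.2808
  Cl⁻ term: 0.01025·197.2^0.27·exp(0.036·65+0.049·23.8) = 1.423
  r_corr = 0.2808 + 1.423 = 1.703 μm/a
  mass loss = 1.703 μm/a × 8.96 g/cm³ = 15.26 g·m⁻²·a⁻¹
Ordering by g·m⁻²·a⁻¹: zinc (37.9) > copper (15.3)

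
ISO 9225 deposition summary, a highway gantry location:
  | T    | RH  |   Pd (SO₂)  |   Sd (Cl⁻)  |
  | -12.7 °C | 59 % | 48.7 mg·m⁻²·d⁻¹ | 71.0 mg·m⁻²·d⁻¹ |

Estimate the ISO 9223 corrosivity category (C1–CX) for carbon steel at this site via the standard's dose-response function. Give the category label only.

carbon steel: temperature factor f = +0.150·(-22.7) = -3.4050
  sulphur-dioxide contribution → 1.443 μm/a
  chloride contribution → 6.044 μm/a
  ⇒ r_corr(carbon steel) = 7.487 μm/a
ISO 9223 Table 2 (carbon steel): 1.3 < 7.49 ≤ 25 μm/a ⇒ C2

C2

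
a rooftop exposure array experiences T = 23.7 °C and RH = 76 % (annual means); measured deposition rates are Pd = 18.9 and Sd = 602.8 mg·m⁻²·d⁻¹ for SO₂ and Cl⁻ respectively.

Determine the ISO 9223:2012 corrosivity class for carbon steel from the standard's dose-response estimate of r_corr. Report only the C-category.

C5

carbon steel: temperature factor f = -0.054·(13.7) = -0.7398
  Pd branch = 1.77·Pd^0.52·e^(0.02·RH+f) = 17.81 μm/a
  Cl⁻ term: 0.102·602.8^0.62·exp(0.033·76+0.04·23.7) = 171.1
  sum: 17.81 + 171.1 → r_corr = 188.9 μm/a
Category bounds: 80…200 μm/a bracket r_corr ⇒ C5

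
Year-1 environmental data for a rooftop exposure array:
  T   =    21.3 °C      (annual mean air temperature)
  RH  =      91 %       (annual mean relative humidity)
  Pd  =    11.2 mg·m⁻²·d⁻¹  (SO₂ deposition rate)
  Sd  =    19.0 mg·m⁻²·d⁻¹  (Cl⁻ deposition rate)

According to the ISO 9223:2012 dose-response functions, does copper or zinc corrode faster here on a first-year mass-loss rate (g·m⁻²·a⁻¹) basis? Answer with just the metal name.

copper

copper: f(T) = -0.080·(T−10) [T>10 °C] = -0.9040
  SO₂ term: 0.0053·11.2^0.26·exp(0.059·91-0.9040) = 0.8634
  Sd branch = 0.01025·Sd^0.27·e^(0.036·RH+0.049·T) = 1.706 μm/a
  sum: 0.8634 + 1.706 → r_corr = 2.569 μm/a
  mass loss = 2.569 μm/a × 8.96 g/cm³ = 23.02 g·m⁻²·a⁻¹
zinc: f(T) = -0.071·(T−10) [T>10 °C] = -0.8023
  SO₂ term: 0.0129·11.2^0.44·exp(0.046·91-0.8023) = 1.101
  Sd branch = 0.0175·Sd^0.57·e^(0.008·RH+0.085·T) = 1.187 μm/a
  r_corr = 1.101 + 1.187 = 2.288 μm/a
  mass loss = 2.288 μm/a × 7.14 g/cm³ = 16.33 g·m⁻²·a⁻¹
Ordering by g·m⁻²·a⁻¹: copper (23) > zinc (16.3)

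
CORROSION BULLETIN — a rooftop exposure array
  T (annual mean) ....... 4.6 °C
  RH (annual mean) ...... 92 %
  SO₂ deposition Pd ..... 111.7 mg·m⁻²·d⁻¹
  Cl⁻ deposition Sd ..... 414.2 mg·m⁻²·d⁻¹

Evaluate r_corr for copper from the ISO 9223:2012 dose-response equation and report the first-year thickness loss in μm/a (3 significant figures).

r_corr = 3.88 μm/a

copper: temperature factor f = +0.126·(-5.4) = -0.6804
  sulphur-dioxide contribution → 2.083 μm/a
  chloride contribution → 1.793 μm/a
  ⇒ r_corr(copper) = 3.876 μm/a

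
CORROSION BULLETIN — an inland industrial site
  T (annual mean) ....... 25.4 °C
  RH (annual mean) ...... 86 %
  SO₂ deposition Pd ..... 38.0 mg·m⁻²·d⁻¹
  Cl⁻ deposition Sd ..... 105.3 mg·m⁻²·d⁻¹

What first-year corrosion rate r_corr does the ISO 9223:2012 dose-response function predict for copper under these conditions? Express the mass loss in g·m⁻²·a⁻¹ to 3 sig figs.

r_corr = 30.5 g·m⁻²·a⁻¹

copper: f(T) = -0.080·(T−10) [T>10 °C] = -1.2320
  Pd branch = 0.0053·Pd^0.26·e^(0.059·RH+f) = 0.6362 μm/a
  Cl⁻ term: 0.01025·105.3^0.27·exp(0.036·86+0.049·25.4) = 2.766
  sum: 0.6362 + 2.766 → r_corr = 3.402 μm/a
Convert to mass loss: 3.402 μm/a × 8.96 g/cm³ = 30.49 g·m⁻²·a⁻¹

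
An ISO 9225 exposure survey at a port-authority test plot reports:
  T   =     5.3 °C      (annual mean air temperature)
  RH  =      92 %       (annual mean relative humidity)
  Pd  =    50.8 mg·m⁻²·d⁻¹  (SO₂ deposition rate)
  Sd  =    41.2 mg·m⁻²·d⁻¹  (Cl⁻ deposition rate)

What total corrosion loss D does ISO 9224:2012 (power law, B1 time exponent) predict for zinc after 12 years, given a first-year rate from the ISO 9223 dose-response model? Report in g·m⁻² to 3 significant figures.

D(12) = 251 g·m⁻²

zinc: f(T) = +0.038·(T−10) [T≤10 °C] = -0.1786
  sulphur-dioxide contribution → 4.183 μm/a
  chloride contribution → 0.4773 μm/a
  total first-year rate 4.661 μm/a
ISO 9224: D(t) = r_corr · t^b with b = 0.813 (zinc, B1)
  D(12) = 4.661 × 12^0.813 = 4.661 × 7.54 = 35.14 μm
  Mass loss = 35.14 μm × 7.14 g/cm³ = 250.9 g·m⁻²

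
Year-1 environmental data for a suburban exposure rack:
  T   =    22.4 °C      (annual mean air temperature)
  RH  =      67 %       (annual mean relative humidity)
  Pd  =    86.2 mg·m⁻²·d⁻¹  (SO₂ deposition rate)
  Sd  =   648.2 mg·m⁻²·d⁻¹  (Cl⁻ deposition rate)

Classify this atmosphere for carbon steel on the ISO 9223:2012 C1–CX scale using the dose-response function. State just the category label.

carbon steel: temperature factor f = -0.054·(12.4) = -0.6696
  Pd branch = 1.77·Pd^0.52·e^(0.02·RH+f) = 35.12 μm/a
  Cl⁻ term: 0.102·648.2^0.62·exp(0.033·67+0.04·22.4) = 126.2
  sum: 35.12 + 126.2 → r_corr = 161.4 μm/a
Category bounds: 80…200 μm/a bracket r_corr ⇒ C5

C5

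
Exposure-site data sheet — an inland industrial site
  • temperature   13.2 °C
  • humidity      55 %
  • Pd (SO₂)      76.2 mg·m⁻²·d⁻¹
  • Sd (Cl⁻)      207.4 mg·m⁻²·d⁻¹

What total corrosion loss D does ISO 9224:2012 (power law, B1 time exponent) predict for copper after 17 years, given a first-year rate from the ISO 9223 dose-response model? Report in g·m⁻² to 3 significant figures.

copper: temperature factor f = -0.080·(3.2) = -0.2560
  sulphur-dioxide contribution → 0.3249 μm/a
  chloride contribution → 0.5985 μm/a
  total first-year rate 0.9234 μm/a
Long-term exponent b (ISO 9224 Table 2, B1) = 0.667
  D(17) = 0.9234 × 17^0.667 = 0.9234 × 6.618 = 6.111 μm
  Mass loss = 6.111 μm × 8.96 g/cm³ = 54.75 g·m⁻²

D(17) = 54.8 g·m⁻²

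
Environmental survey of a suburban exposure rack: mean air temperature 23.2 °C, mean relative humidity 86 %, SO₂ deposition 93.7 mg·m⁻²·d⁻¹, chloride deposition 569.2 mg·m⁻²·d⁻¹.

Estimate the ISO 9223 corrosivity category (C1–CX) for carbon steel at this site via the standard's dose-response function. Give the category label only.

carbon steel: f(T) = -0.054·(T−10) [T>10 °C] = -0.7128
  Pd branch = 1.77·Pd^0.52·e^(0.02·RH+f) = 51.37 μm/a
  Sd branch = 0.102·Sd^0.62·e^(0.033·RH+0.04·T) = 225.1 μm/a
  sum: 51.37 + 225.1 → r_corr = 276.5 μm/a
Category bounds: 200…700 μm/a bracket r_corr ⇒ CX

CX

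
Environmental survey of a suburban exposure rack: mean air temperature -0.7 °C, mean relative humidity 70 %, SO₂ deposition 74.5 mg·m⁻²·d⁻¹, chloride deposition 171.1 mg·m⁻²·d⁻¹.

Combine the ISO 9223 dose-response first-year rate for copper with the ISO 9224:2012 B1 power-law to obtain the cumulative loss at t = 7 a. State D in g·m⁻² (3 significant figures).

D(7) = 24.8 g·m⁻²

copper: temperature factor f = +0.126·(-10.7) = -1.3482
  SO₂ term: 0.0053·74.5^0.26·exp(0.059·70-1.3482) = 0.2625
  Sd branch = 0.01025·Sd^0.27·e^(0.036·RH+0.049·T) = 0.4934 μm/a
  sum: 0.2625 + 0.4934 → r_corr = 0.7559 μm/a
Power-law: D(7) = r_corr · 7^0.667
  D(7) = 0.7559 × 7^0.667 = 0.7559 × 3.662 = 2.768 μm
  Mass loss = 2.768 μm × 8.96 g/cm³ = 24.8 g·m⁻²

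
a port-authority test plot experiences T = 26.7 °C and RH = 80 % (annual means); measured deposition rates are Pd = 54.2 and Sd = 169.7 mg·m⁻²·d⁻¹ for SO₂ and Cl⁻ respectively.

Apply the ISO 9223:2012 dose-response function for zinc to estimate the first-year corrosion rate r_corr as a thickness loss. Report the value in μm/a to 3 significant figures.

zinc: f(T) = -0.071·(T−10) [T>10 °C] = -1.1857
  sulphur-dioxide contribution → 0.9053 μm/a
  chloride contribution → 5.992 μm/a
  total first-year rate 6.897 μm/a

r_corr = 6.90 μm/a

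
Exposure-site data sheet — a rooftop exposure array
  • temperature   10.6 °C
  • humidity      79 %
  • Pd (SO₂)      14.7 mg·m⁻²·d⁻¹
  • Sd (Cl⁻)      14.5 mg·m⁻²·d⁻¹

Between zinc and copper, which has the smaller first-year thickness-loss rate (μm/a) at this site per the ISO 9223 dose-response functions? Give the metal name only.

zinc: temperature factor f = -0.071·(0.6) = -0.0426
  sulphur-dioxide contribution → 1.527 μm/a
  chloride contribution → 0.3722 μm/a
  total first-year rate 1.9 μm/a
copper: T>10 °C ⇒ hinge -0.080·(10.6−10) = -0.0480
  sulphur-dioxide contribution → 1.074 μm/a
  chloride contribution → 0.6095 μm/a
  ⇒ r_corr(copper) = 1.684 μm/a
Ordering by μm/a: zinc (1.9) > copper (1.68)

copper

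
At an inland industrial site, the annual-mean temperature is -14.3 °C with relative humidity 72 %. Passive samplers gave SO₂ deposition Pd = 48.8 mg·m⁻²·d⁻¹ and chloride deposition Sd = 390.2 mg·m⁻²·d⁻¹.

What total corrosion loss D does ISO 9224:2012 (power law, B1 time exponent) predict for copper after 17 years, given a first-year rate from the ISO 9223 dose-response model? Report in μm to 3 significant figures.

D(17) = 2.57 μm

copper: f(T) = +0.126·(T−10) [T≤10 °C] = -3.0618
  SO₂ term: 0.0053·48.8^0.26·exp(0.059·72-3.0618) = 0.04769
  Cl⁻ term: 0.01025·390.2^0.27·exp(0.036·72+0.049·-14.3) = 0.3402
  r_corr = 0.04769 + 0.3402 = 0.3879 μm/a
Power-law: D(17) = r_corr · 17^0.667
  D(17) = 0.3879 × 17^0.667 = 0.3879 × 6.618 = 2.567 μm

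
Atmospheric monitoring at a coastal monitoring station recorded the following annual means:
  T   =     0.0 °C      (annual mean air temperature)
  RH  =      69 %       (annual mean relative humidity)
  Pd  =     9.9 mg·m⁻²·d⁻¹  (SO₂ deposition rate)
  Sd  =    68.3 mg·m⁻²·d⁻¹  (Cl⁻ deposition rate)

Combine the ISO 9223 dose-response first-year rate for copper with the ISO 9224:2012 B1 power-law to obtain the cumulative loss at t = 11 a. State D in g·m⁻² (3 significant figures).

copper: temperature factor f = +0.126·(-10.0) = -1.2600
  sulphur-dioxide contribution → 0.1599 μm/a
  chloride contribution → 0.3844 μm/a
  total first-year rate 0.5444 μm/a
Power-law: D(11) = r_corr · 11^0.667
  D(11) = 0.5444 × 11^0.667 = 0.5444 × 4.95 = 2.695 μm
  Mass loss = 2.695 μm × 8.96 g/cm³ = 24.14 g·m⁻²

D(11) = 24.1 g·m⁻²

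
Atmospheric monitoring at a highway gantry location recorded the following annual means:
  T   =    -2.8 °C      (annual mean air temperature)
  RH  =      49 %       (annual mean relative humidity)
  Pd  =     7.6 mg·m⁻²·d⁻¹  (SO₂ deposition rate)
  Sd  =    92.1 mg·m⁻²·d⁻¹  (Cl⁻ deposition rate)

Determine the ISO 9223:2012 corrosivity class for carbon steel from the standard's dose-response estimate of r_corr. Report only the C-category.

C2

carbon steel: temperature factor f = +0.150·(-12.8) = -1.9200
  Pd branch = 1.77·Pd^0.52·e^(0.02·RH+f) = 1.985 μm/a
  Cl⁻ term: 0.102·92.1^0.62·exp(0.033·49+0.04·-2.8) = 7.587
  r_corr = 1.985 + 7.587 = 9.572 μm/a
ISO 9223 Table 2 (carbon steel): 1.3 < 9.57 ≤ 25 μm/a ⇒ C2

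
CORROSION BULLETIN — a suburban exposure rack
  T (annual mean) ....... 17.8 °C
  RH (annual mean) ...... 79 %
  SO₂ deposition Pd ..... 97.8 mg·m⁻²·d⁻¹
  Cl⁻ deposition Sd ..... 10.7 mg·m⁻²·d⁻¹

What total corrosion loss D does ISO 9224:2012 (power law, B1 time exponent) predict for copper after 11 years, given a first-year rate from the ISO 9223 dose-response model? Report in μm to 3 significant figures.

copper: T>10 °C ⇒ hinge -0.080·(17.8−10) = -0.6240
  SO₂ term: 0.0053·97.8^0.26·exp(0.059·79-0.6240) = 0.9886
  Sd branch = 0.01025·Sd^0.27·e^(0.036·RH+0.049·T) = 0.7991 μm/a
  r_corr = 0.9886 + 0.7991 = 1.788 μm/a
Long-term exponent b (ISO 9224 Table 2, B1) = 0.667
  D(11) = 1.788 × 11^0.667 = 1.788 × 4.95 = 8.849 μm

D(11) = 8.85 μm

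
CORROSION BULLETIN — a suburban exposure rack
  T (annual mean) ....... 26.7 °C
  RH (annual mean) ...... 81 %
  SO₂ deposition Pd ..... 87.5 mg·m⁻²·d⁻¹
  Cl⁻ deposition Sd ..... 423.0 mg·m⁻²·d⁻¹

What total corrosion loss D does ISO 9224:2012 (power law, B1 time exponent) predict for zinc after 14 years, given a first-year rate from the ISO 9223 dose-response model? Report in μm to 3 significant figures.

D(14) = 96.9 μm

zinc: f(T) = -0.071·(T−10) [T>10 °C] = -1.1857
  Pd branch = 0.0129·Pd^0.44·e^(0.046·RH+f) = 1.17 μm/a
  Cl⁻ term: 0.0175·423.0^0.57·exp(0.008·81+0.085·26.7) = 10.16
  r_corr = 1.17 + 10.16 = 11.34 μm/a
Power-law: D(14) = r_corr · 14^0.813
  D(14) = 11.34 × 14^0.813 = 11.34 × 8.547 = 96.88 μm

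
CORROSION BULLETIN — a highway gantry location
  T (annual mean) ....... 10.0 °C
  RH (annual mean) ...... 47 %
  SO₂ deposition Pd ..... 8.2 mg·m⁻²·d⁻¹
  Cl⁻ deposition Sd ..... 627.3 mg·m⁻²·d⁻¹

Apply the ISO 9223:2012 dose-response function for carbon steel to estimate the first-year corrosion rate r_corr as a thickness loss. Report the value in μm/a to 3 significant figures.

carbon steel: T≤10 °C ⇒ hinge +0.150·(10.0−10) = +0.0000
  Pd branch = 1.77·Pd^0.52·e^(0.02·RH+f) = 13.53 μm/a
  Sd branch = 0.102·Sd^0.62·e^(0.033·RH+0.04·T) = 38.94 μm/a
  r_corr = 13.53 + 38.94 = 52.47 μm/a

r_corr = 52.5 μm/a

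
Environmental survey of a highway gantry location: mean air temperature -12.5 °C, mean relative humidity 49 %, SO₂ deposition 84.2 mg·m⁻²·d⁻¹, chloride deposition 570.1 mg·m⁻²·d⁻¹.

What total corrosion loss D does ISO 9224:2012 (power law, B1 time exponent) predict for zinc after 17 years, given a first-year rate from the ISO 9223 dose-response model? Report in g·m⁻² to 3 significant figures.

zinc: temperature factor f = +0.038·(-22.5) = -0.8550
  sulphur-dioxide contribution → 0.3675 μm/a
  chloride contribution → 0.3332 μm/a
  ⇒ r_corr(zinc) = 0.7008 μm/a
Long-term exponent b (ISO 9224 Table 2, B1) = 0.813
  D(17) = 0.7008 × 17^0.813 = 0.7008 × 10.01 = 7.013 μm
  Mass loss = 7.013 μm × 7.14 g/cm³ = 50.08 g·m⁻²

D(17) = 50.1 g·m⁻²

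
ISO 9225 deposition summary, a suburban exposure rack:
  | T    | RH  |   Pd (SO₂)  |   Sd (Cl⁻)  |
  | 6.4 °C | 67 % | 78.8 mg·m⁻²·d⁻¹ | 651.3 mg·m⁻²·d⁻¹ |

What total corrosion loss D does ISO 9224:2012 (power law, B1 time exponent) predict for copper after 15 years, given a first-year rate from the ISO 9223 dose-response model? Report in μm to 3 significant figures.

D(15) = 8.80 μm

copper: f(T) = +0.126·(T−10) [T≤10 °C] = -0.4536
  Pd branch = 0.0053·Pd^0.26·e^(0.059·RH+f) = 0.5459 μm/a
  Cl⁻ term: 0.01025·651.3^0.27·exp(0.036·67+0.049·6.4) = 0.8998
  r_corr = 0.5459 + 0.8998 = 1.446 μm/a
ISO 9224: D(t) = r_corr · t^b with b = 0.667 (copper, B1)
  D(15) = 1.446 × 15^0.667 = 1.446 × 6.088 = 8.801 μm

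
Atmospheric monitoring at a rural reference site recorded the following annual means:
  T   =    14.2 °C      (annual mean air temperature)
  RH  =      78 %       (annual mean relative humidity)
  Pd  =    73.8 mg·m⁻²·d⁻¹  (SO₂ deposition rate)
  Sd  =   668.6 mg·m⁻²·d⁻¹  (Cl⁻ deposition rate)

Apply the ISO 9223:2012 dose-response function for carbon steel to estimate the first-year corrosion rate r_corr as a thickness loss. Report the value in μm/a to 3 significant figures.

carbon steel: temperature factor f = -0.054·(4.2) = -0.2268
  SO₂ term: 1.77·73.8^0.52·exp(0.02·78-0.2268) = 62.86
  Sd branch = 0.102·Sd^0.62·e^(0.033·RH+0.04·T) = 133.3 μm/a
  r_corr = 62.86 + 133.3 = 196.1 μm/a

r_corr = 196 μm/a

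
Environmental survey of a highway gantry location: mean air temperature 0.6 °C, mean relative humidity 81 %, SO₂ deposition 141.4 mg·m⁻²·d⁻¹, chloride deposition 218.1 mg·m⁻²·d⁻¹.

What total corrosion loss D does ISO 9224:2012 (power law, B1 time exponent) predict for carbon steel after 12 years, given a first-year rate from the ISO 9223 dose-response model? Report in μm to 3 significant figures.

D(12) = 262 μm

carbon steel: temperature factor f = +0.150·(-9.4) = -1.4100
  SO₂ term: 1.77·141.4^0.52·exp(0.02·81-1.4100) = 28.67
  Cl⁻ term: 0.102·218.1^0.62·exp(0.033·81+0.04·0.6) = 42.64
  r_corr = 28.67 + 42.64 = 71.31 μm/a
ISO 9224: D(t) = r_corr · t^b with b = 0.523 (carbon steel, B1)
  D(12) = 71.31 × 12^0.523 = 71.31 × 3.668 = 261.6 μm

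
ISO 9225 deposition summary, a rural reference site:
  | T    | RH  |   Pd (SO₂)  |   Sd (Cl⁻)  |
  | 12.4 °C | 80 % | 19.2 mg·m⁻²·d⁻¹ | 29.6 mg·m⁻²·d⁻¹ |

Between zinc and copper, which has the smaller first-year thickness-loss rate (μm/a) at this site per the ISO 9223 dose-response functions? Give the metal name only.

copper

zinc: T>10 °C ⇒ hinge -0.071·(12.4−10) = -0.1704
  Pd branch = 0.0129·Pd^0.44·e^(0.046·RH+f) = 1.583 μm/a
  Sd branch = 0.0175·Sd^0.57·e^(0.008·RH+0.085·T) = 0.6567 μm/a
  r_corr = 1.583 + 0.6567 = 2.24 μm/a
copper: T>10 °C ⇒ hinge -0.080·(12.4−10) = -0.1920
  SO₂ term: 0.0053·19.2^0.26·exp(0.059·80-0.1920) = 1.058
  Sd branch = 0.01025·Sd^0.27·e^(0.036·RH+0.049·T) = 0.8368 μm/a
  r_corr = 1.058 + 0.8368 = 1.895 μm/a
Ordering by μm/a: zinc (2.24) > copper (1.89)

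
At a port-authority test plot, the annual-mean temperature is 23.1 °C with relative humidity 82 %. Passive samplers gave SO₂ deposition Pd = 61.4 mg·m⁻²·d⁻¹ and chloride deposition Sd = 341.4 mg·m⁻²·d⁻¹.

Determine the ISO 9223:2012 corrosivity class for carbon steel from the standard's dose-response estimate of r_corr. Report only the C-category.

C5

carbon steel: f(T) = -0.054·(T−10) [T>10 °C] = -0.7074
  Pd branch = 1.77·Pd^0.52·e^(0.02·RH+f) = 38.27 μm/a
  Cl⁻ term: 0.102·341.4^0.62·exp(0.033·82+0.04·23.1) = 143.1
  r_corr = 38.27 + 143.1 = 181.4 μm/a
ISO 9223 Table 2 (carbon steel): 80 < 181 ≤ 200 μm/a ⇒ C5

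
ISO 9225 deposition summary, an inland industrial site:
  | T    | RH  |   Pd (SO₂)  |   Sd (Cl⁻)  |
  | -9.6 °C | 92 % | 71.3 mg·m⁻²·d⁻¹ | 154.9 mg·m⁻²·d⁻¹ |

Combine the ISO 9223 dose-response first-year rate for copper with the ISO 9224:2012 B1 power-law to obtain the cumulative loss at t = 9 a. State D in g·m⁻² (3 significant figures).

copper: f(T) = +0.126·(T−10) [T≤10 °C] = -2.4696
  Pd branch = 0.0053·Pd^0.26·e^(0.059·RH+f) = 0.3097 μm/a
  Sd branch = 0.01025·Sd^0.27·e^(0.036·RH+0.049·T) = 0.6857 μm/a
  sum: 0.3097 + 0.6857 → r_corr = 0.9954 μm/a
Long-term exponent b (ISO 9224 Table 2, B1) = 0.667
  D(9) = 0.9954 × 9^0.667 = 0.9954 × 4.33 = 4.31 μm
  Mass loss = 4.31 μm × 8.96 g/cm³ = 38.62 g·m⁻²

D(9) = 38.6 g·m⁻²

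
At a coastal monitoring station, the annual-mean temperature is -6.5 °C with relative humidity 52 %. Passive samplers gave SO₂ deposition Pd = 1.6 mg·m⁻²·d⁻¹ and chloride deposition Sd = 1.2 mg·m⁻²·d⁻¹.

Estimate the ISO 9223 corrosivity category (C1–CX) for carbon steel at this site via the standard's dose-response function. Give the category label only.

C1

carbon steel: T≤10 °C ⇒ hinge +0.150·(-6.5−10) = -2.4750
  sulphur-dioxide contribution → 0.5381 μm/a
  chloride contribution → 0.4898 μm/a
  total first-year rate 1.028 μm/a
1.03 μm/a falls in (0, 1.3] for carbon steel → category C1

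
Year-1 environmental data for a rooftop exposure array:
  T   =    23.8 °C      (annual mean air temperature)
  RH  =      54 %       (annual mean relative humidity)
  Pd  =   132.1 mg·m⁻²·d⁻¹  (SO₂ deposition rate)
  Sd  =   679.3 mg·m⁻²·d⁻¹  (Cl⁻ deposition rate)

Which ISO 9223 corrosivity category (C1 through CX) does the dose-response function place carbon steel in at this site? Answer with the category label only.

carbon steel: temperature factor f = -0.054·(13.8) = -0.7452
  Pd branch = 1.77·Pd^0.52·e^(0.02·RH+f) = 31.35 μm/a
  Cl⁻ term: 0.102·679.3^0.62·exp(0.033·54+0.04·23.8) = 89.5
  sum: 31.35 + 89.5 → r_corr = 120.9 μm/a
121 μm/a falls in (80, 200] for carbon steel → category C5

C5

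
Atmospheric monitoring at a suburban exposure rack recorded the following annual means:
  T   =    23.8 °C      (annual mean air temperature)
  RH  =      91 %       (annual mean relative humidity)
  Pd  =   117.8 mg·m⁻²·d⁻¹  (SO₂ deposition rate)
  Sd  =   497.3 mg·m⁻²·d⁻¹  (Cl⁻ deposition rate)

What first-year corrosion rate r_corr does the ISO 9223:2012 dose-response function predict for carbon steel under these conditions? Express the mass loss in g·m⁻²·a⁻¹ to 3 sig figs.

r_corr = 2.45e+03 g·m⁻²·a⁻¹

carbon steel: temperature factor f = -0.054·(13.8) = -0.7452
  SO₂ term: 1.77·117.8^0.52·exp(0.02·91-0.7452) = 61.91
  Sd branch = 0.102·Sd^0.62·e^(0.033·RH+0.04·T) = 250.1 μm/a
  sum: 61.91 + 250.1 → r_corr = 312 μm/a
Convert to mass loss: 312 μm/a × 7.85 g/cm³ = 2449 g·m⁻²·a⁻¹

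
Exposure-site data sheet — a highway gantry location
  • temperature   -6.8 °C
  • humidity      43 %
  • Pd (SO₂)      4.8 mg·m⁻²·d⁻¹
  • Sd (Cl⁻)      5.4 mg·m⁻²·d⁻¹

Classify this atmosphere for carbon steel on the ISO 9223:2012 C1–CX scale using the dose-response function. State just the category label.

C2

carbon steel: T≤10 °C ⇒ hinge +0.150·(-6.8−10) = -2.5200
  sulphur-dioxide contribution → 0.7608 μm/a
  chloride contribution → 0.9137 μm/a
  ⇒ r_corr(carbon steel) = 1.675 μm/a
ISO 9223 Table 2 (carbon steel): 1.3 < 1.67 ≤ 25 μm/a ⇒ C2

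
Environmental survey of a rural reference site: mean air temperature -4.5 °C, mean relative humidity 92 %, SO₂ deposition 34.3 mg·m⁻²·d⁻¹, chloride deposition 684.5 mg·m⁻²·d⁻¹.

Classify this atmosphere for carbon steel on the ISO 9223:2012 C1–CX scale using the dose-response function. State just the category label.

carbon steel: T≤10 °C ⇒ hinge +0.150·(-4.5−10) = -2.1750
  SO₂ term: 1.77·34.3^0.52·exp(0.02·92-2.1750) = 7.959
  Sd branch = 0.102·Sd^0.62·e^(0.033·RH+0.04·T) = 101.6 μm/a
  r_corr = 7.959 + 101.6 = 109.6 μm/a
Category bounds: 80…200 μm/a bracket r_corr ⇒ C5

C5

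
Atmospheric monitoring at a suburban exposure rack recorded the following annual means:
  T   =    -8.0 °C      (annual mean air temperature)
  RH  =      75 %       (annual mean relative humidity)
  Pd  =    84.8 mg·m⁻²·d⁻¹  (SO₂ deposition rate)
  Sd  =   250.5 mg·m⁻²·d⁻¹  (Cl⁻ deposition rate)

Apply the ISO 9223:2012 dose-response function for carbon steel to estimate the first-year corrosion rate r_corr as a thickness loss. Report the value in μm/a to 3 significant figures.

carbon steel: T≤10 °C ⇒ hinge +0.150·(-8.0−10) = -2.7000
  Pd branch = 1.77·Pd^0.52·e^(0.02·RH+f) = 5.365 μm/a
  Cl⁻ term: 0.102·250.5^0.62·exp(0.033·75+0.04·-8.0) = 27.02
  r_corr = 5.365 + 27.02 = 32.39 μm/a

r_corr = 32.4 μm/a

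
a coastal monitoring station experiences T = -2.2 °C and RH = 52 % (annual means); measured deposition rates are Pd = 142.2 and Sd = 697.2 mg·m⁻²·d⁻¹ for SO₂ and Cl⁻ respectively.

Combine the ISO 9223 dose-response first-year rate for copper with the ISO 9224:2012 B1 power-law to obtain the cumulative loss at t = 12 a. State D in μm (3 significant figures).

D(12) = 2.30 μm

copper: T≤10 °C ⇒ hinge +0.126·(-2.2−10) = -1.5372
  sulphur-dioxide contribution → 0.08889 μm/a
  chloride contribution → 0.3504 μm/a
  total first-year rate 0.4393 μm/a
ISO 9224: D(t) = r_corr · t^b with b = 0.667 (copper, B1)
  D(12) = 0.4393 × 12^0.667 = 0.4393 × 5.246 = 2.305 μm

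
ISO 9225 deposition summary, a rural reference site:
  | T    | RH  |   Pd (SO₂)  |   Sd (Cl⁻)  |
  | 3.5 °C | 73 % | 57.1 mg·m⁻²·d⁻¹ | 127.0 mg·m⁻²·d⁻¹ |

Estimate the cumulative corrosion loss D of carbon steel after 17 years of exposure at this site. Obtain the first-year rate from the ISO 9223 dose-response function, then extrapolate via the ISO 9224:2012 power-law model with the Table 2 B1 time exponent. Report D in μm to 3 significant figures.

carbon steel: f(T) = +0.150·(T−10) [T≤10 °C] = -0.9750
  Pd branch = 1.77·Pd^0.52·e^(0.02·RH+f) = 23.55 μm/a
  Sd branch = 0.102·Sd^0.62·e^(0.033·RH+0.04·T) = 26.3 μm/a
  sum: 23.55 + 26.3 → r_corr = 49.85 μm/a
Long-term exponent b (ISO 9224 Table 2, B1) = 0.523
  D(17) = 49.85 × 17^0.523 = 49.85 × 4.401 = 219.4 μm

D(17) = 219 μm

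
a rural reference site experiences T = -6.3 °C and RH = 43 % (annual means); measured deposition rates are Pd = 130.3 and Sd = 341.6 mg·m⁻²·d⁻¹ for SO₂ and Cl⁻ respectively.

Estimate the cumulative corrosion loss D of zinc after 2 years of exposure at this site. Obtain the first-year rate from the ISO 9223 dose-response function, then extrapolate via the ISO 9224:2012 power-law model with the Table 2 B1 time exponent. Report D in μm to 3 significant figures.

zinc: T≤10 °C ⇒ hinge +0.038·(-6.3−10) = -0.6194
  Pd branch = 0.0129·Pd^0.44·e^(0.046·RH+f) = 0.4278 μm/a
  Sd branch = 0.0175·Sd^0.57·e^(0.008·RH+0.085·T) = 0.4018 μm/a
  sum: 0.4278 + 0.4018 → r_corr = 0.8295 μm/a
Power-law: D(2) = r_corr · 2^0.813
  D(2) = 0.8295 × 2^0.813 = 0.8295 × 1.757 = 1.457 μm

D(2) = 1.46 μm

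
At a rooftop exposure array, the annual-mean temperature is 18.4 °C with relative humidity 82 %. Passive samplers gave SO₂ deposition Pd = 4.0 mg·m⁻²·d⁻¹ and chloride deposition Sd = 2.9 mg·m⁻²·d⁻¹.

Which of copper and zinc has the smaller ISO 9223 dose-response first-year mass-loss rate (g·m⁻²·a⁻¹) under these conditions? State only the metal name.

copper: T>10 °C ⇒ hinge -0.080·(18.4−10) = -0.6720
  SO₂ term: 0.0053·4.0^0.26·exp(0.059·82-0.6720) = 0.4899
  Sd branch = 0.01025·Sd^0.27·e^(0.036·RH+0.049·T) = 0.6444 μm/a
  sum: 0.4899 + 0.6444 → r_corr = 1.134 μm/a
  mass loss = 1.134 μm/a × 8.96 g/cm³ = 10.16 g·m⁻²·a⁻¹
zinc: f(T) = -0.071·(T−10) [T>10 °C] = -0.5964
  Pd branch = 0.0129·Pd^0.44·e^(0.046·RH+f) = 0.5684 μm/a
  Cl⁻ term: 0.0175·2.9^0.57·exp(0.008·82+0.085·18.4) = 0.2956
  r_corr = 0.5684 + 0.2956 = 0.864 μm/a
  mass loss = 0.864 μm/a × 7.14 g/cm³ = 6.169 g·m⁻²·a⁻¹
Ordering by g·m⁻²·a⁻¹: copper (10.2) > zinc (6.17)

zinc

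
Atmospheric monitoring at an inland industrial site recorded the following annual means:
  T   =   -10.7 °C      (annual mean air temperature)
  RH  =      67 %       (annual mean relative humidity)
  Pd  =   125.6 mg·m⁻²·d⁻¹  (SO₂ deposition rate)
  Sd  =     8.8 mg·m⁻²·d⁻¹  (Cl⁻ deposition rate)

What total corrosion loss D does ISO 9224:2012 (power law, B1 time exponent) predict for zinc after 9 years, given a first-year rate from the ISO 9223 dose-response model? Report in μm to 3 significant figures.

zinc: T≤10 °C ⇒ hinge +0.038·(-10.7−10) = -0.7866
  sulphur-dioxide contribution → 1.074 μm/a
  chloride contribution → 0.04161 μm/a
  ⇒ r_corr(zinc) = 1.116 μm/a
Long-term exponent b (ISO 9224 Table 2, B1) = 0.813
  D(9) = 1.116 × 9^0.813 = 1.116 × 5.968 = 6.658 μm

D(9) = 6.66 μm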